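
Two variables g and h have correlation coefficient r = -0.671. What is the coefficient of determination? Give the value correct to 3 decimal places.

r² = (-0.671)² = 0.450

0.450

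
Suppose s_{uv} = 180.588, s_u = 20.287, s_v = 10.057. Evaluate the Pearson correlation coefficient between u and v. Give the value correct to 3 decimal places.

r = Cov(u,v) / (s_u · s_v) = 180.588 / (20.287 × 10.057)
  = 180.588 / 204.0264 ≈ 0.885

0.885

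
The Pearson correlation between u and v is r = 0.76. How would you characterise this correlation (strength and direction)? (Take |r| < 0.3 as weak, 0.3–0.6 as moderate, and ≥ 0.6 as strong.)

r = 0.76 > 0 so the relationship is positive.
|r| = 0.76, which falls in the strong range.

strong positive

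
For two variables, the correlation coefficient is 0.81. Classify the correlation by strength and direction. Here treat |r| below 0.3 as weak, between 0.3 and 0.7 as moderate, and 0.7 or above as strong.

r = 0.81 > 0 so the relationship is positive.
|r| = 0.81, which falls in the strong range.

strong positive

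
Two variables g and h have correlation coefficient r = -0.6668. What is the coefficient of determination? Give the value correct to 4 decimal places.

0.4446

r² = (-0.6668)² = 0.4446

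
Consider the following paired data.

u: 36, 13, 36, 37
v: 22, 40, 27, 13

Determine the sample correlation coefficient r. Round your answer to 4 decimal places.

n = 4, Σu = 122, Σv = 102, Σu² = 4130, Σv² = 2982, Σuv = 2765
nΣuv − ΣuΣv = 11060 − 12444 = -1384
nΣu² − (Σu)² = 16520 − 14884 = 1636; nΣv² − (Σv)² = 11928 − 10404 = 1524
r = -1384 / √(1636 × 1524) = -1384 / 1579.0073 ≈ -0.8765

-0.8765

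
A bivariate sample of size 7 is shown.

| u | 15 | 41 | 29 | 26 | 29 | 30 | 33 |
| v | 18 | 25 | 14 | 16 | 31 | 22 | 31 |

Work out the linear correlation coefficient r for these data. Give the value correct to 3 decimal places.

0.451

n = 7, Σu = 203, Σv = 157, Σu² = 6253, Σv² = 3807, Σuv = 4699
nΣuv − ΣuΣv = 32893 − 31871 = 1022
nΣu² − (Σu)² = 43771 − 41209 = 2562; nΣv² − (Σv)² = 26649 − 24649 = 2000
r = 1022 / √(2562 × 2000) = 1022 / 2263.6254 ≈ 0.451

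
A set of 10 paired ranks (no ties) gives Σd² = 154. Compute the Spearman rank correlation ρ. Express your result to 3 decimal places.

ρ = 1 − 6Σd² / [n(n²−1)] = 1 − 6×154 / (10×99)
  = 1 − 924/990 = 1 − 0.9333 ≈ 0.067

0.067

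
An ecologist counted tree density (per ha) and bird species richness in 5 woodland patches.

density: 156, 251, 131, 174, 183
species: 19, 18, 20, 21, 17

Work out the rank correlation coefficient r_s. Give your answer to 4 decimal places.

-0.6000

Rank density: 2, 5, 1, 3, 4
Rank species: 3, 2, 4, 5, 1
d = rank(density) − rank(species): -1, 3, -3, -2, 3; Σd² = 32
ρ = 1 − 6Σd² / [n(n²−1)] = 1 − 6×32 / (5×24) = 1 − 192/120 ≈ -0.6000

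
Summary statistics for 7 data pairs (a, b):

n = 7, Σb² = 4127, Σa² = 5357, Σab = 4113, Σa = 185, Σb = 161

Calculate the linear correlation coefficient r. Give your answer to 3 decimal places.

r = (nΣab − ΣaΣb) / √[(nΣa² − (Σa)²)(nΣb² − (Σb)²)]
Numerator: 7×4113 − 185×161 = -994
Denominator: √[(37499 − 34225)(28889 − 25921)] = √[3274 × 2968] = 3117.2475
r = -994 / 3117.2475 ≈ -0.319

-0.319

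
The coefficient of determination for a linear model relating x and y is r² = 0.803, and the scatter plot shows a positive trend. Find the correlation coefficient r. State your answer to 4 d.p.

|r| = √0.803 = 0.8961
The association is positive, so r = 0.8961.

0.8961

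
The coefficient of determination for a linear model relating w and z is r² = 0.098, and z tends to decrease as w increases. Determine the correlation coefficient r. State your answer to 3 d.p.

|r| = √0.098 = 0.313
The association is negative, so r = −0.313.

-0.313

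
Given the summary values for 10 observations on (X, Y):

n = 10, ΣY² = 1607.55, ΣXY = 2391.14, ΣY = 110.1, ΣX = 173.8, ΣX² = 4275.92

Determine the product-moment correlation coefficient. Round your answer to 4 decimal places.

r = (nΣXY − ΣXΣY) / √[(nΣX² − (ΣX)²)(nΣY² − (ΣY)²)]
Numerator: 10×2391.14 − 173.8×110.1 = 4776.02
Denominator: √[(42759.2 − 30206.44)(16075.5 − 12122.01)] = √[12552.76 × 3953.49] = 7044.6583
r = 4776.02 / 7044.6583 ≈ 0.6780

0.6780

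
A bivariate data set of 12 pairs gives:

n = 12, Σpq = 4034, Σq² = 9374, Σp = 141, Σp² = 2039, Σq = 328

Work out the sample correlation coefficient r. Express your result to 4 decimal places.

0.4554

r = (nΣpq − ΣpΣq) / √[(nΣp² − (Σp)²)(nΣq² − (Σq)²)]
Numerator: 12×4034 − 141×328 = 2160
Denominator: √[(24468 − 19881)(112488 − 107584)] = √[4587 × 4904] = 4742.8523
r = 2160 / 4742.8523 ≈ 0.4554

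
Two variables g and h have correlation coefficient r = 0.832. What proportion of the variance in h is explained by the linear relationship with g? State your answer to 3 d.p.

0.692

r² = (0.832)² = 0.692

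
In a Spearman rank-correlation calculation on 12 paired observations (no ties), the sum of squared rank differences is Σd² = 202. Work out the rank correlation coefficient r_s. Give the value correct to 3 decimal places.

ρ = 1 − 6Σd² / [n(n²−1)] = 1 − 6×202 / (12×143)
  = 1 − 1212/1716 = 1 − 0.7063 ≈ 0.294

0.294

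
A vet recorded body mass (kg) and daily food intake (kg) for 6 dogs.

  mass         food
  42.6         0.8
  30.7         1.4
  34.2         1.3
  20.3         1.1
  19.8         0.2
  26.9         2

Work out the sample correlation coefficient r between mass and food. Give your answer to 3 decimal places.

0.146

n = 6, Σx = 174.5, Σy = 6.8, Σx² = 5454.63, Σy² = 9.54, Σxy = 201.61
nΣxy − ΣxΣy = 1209.66 − 1186.6 = 23.06
nΣx² − (Σx)² = 32727.78 − 30450.25 = 2277.53; nΣy² − (Σy)² = 57.24 − 46.24 = 11
r = 23.06 / √(2277.53 × 11) = 23.06 / 158.2809 ≈ 0.146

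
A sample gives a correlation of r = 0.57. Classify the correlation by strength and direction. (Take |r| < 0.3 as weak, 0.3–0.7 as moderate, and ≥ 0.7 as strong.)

r = 0.57 > 0 so the relationship is positive.
|r| = 0.57, which falls in the moderate range.

moderate positive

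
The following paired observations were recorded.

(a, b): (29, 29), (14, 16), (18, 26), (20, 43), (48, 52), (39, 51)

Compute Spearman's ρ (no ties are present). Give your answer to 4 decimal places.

Rank a: 4, 1, 2, 3, 6, 5
Rank b: 3, 1, 2, 4, 6, 5
d = rank(a) − rank(b): 1, 0, 0, -1, 0, 0; Σd² = 2
ρ = 1 − 6Σd² / [n(n²−1)] = 1 − 6×2 / (6×35) = 1 − 12/210 ≈ 0.9429

0.9429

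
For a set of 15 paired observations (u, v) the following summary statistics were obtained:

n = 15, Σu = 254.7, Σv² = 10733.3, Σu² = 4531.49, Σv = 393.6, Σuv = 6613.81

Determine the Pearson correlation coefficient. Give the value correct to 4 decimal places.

-0.2402

r = (nΣuv − ΣuΣv) / √[(nΣu² − (Σu)²)(nΣv² − (Σv)²)]
Numerator: 15×6613.81 − 254.7×393.6 = -1042.77
Denominator: √[(67972.35 − 64872.09)(160999.5 − 154920.96)] = √[3100.26 × 6078.54] = 4341.0891
r = -1042.77 / 4341.0891 ≈ -0.2402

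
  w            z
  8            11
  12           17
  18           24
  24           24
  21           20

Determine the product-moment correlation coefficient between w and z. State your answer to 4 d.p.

0.8863

n = 5, Σw = 83, Σz = 96, Σw² = 1549, Σz² = 1962, Σwz = 1720
nΣwz − ΣwΣz = 8600 − 7968 = 632
nΣw² − (Σw)² = 7745 − 6889 = 856; nΣz² − (Σz)² = 9810 − 9216 = 594
r = 632 / √(856 × 594) = 632 / 713.0666 ≈ 0.8863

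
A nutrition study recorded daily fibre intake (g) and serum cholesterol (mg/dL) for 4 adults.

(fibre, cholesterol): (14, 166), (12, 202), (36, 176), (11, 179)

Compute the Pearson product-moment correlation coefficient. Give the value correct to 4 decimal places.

n = 4, Σx = 73, Σy = 723, Σx² = 1757, Σy² = 131377, Σxy = 13053
nΣxy − ΣxΣy = 52212 − 52779 = -567
nΣx² − (Σx)² = 7028 − 5329 = 1699; nΣy² − (Σy)² = 525508 − 522729 = 2779
r = -567 / √(1699 × 2779) = -567 / 2172.9061 ≈ -0.2609

-0.2609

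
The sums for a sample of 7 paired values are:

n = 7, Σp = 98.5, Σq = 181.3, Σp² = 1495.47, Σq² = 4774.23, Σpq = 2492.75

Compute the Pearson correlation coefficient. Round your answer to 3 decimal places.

r = (nΣpq − ΣpΣq) / √[(nΣp² − (Σp)²)(nΣq² − (Σq)²)]
Numerator: 7×2492.75 − 98.5×181.3 = -408.8
Denominator: √[(10468.29 − 9702.25)(33419.61 − 32869.69)] = √[766.04 × 549.92] = 649.0460
r = -408.8 / 649.0460 ≈ -0.630

-0.630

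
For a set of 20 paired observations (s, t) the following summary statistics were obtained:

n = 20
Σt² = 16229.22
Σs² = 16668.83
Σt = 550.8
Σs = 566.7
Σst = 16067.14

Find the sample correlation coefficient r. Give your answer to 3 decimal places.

r = (nΣst − ΣsΣt) / √[(nΣs² − (Σs)²)(nΣt² − (Σt)²)]
Numerator: 20×16067.14 − 566.7×550.8 = 9204.44
Denominator: √[(333376.6 − 321148.89)(324584.4 − 303380.64)] = √[12227.71 × 21203.76] = 16101.9697
r = 9204.44 / 16101.9697 ≈ 0.572

0.572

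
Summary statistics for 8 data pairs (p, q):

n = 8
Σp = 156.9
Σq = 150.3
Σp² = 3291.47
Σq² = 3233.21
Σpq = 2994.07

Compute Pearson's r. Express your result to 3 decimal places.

0.156

r = (nΣpq − ΣpΣq) / √[(nΣp² − (Σp)²)(nΣq² − (Σq)²)]
Numerator: 8×2994.07 − 156.9×150.3 = 370.49
Denominator: √[(26331.76 − 24617.61)(25865.68 − 22590.09)] = √[1714.15 × 3275.59] = 2369.5680
r = 370.49 / 2369.5680 ≈ 0.156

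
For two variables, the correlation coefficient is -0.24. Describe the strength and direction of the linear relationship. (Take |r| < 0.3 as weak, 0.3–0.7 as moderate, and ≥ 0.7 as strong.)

r = -0.24 < 0 so the relationship is negative.
|r| = 0.24, which falls in the weak range.

weak negative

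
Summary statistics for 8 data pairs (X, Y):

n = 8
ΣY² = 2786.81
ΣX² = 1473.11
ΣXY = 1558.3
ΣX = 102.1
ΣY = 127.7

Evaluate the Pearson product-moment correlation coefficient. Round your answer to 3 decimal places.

r = (nΣXY − ΣXΣY) / √[(nΣX² − (ΣX)²)(nΣY² − (ΣY)²)]
Numerator: 8×1558.3 − 102.1×127.7 = -571.77
Denominator: √[(11784.88 − 10424.41)(22294.48 − 16307.29)] = √[1360.47 × 5987.19] = 2854.0134
r = -571.77 / 2854.0134 ≈ -0.200

-0.200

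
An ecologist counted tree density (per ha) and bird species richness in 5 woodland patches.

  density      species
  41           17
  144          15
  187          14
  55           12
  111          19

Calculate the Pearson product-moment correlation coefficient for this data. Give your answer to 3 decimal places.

n = 5, Σx = 538, Σy = 77, Σx² = 72732, Σy² = 1215, Σxy = 8244
nΣxy − ΣxΣy = 41220 − 41426 = -206
nΣx² − (Σx)² = 363660 − 289444 = 74216; nΣy² − (Σy)² = 6075 − 5929 = 146
r = -206 / √(74216 × 146) = -206 / 3291.7375 ≈ -0.063

-0.063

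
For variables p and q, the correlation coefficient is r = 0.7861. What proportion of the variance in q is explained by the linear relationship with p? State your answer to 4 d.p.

0.6180

r² = (0.7861)² = 0.6180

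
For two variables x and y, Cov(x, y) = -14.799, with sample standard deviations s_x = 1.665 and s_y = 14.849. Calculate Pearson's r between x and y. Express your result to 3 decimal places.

r = Cov(x,y) / (s_x · s_y) = -14.799 / (1.665 × 14.849)
  = -14.799 / 24.7236 ≈ -0.599

-0.599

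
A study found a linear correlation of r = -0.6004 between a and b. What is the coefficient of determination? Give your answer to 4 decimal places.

r² = (-0.6004)² = 0.3605

0.3605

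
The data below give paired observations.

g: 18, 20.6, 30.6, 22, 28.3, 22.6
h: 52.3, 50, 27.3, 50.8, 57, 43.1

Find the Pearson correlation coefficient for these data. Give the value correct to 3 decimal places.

-0.521

n = 6, Σg = 142.1, Σh = 280.5, Σg² = 3480.37, Σh² = 13667.83, Σgh = 6511.54
nΣgh − ΣgΣh = 39069.24 − 39859.05 = -789.81
nΣg² − (Σg)² = 20882.22 − 20192.41 = 689.81; nΣh² − (Σh)² = 82006.98 − 78680.25 = 3326.73
r = -789.81 / √(689.81 × 3326.73) = -789.81 / 1514.8636 ≈ -0.521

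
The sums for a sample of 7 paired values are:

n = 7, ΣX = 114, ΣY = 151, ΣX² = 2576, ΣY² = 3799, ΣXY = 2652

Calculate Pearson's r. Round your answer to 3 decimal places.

0.309

r = (nΣXY − ΣXΣY) / √[(nΣX² − (ΣX)²)(nΣY² − (ΣY)²)]
Numerator: 7×2652 − 114×151 = 1350
Denominator: √[(18032 − 12996)(26593 − 22801)] = √[5036 × 3792] = 4369.9556
r = 1350 / 4369.9556 ≈ 0.309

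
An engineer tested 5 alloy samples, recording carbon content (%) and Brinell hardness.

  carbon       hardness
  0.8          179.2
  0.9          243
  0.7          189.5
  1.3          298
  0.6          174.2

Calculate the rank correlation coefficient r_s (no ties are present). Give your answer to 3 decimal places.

Rank carbon: 3, 4, 2, 5, 1
Rank hardness: 2, 4, 3, 5, 1
d = rank(carbon) − rank(hardness): 1, 0, -1, 0, 0; Σd² = 2
ρ = 1 − 6Σd² / [n(n²−1)] = 1 − 6×2 / (5×24) = 1 − 12/120 ≈ 0.900

0.900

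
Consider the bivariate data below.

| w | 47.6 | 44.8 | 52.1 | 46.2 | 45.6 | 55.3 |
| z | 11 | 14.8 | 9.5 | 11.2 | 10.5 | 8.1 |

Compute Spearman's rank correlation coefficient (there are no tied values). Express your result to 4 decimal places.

Rank w: 4, 1, 5, 3, 2, 6
Rank z: 4, 6, 2, 5, 3, 1
d = rank(w) − rank(z): 0, -5, 3, -2, -1, 5; Σd² = 64
ρ = 1 − 6Σd² / [n(n²−1)] = 1 − 6×64 / (6×35) = 1 − 384/210 ≈ -0.8286

-0.8286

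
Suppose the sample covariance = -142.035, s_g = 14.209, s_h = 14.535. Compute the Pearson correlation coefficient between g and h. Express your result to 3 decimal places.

-0.688

r = Cov(g,h) / (s_g · s_h) = -142.035 / (14.209 × 14.535)
  = -142.035 / 206.5278 ≈ -0.688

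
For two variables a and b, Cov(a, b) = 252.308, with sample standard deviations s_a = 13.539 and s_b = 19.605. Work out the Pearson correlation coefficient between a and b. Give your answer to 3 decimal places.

0.951

r = Cov(a,b) / (s_a · s_b) = 252.308 / (13.539 × 19.605)
  = 252.308 / 265.4321 ≈ 0.951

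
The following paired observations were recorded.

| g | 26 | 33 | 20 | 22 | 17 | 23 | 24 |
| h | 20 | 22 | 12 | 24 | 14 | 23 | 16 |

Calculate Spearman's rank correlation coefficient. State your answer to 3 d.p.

Rank g: 6, 7, 2, 3, 1, 4, 5
Rank h: 4, 5, 1, 7, 2, 6, 3
d = rank(g) − rank(h): 2, 2, 1, -4, -1, -2, 2; Σd² = 34
ρ = 1 − 6Σd² / [n(n²−1)] = 1 − 6×34 / (7×48) = 1 − 204/336 ≈ 0.393

0.393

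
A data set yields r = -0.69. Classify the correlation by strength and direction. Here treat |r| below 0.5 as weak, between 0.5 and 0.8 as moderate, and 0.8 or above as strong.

r = -0.69 < 0 so the relationship is negative.
|r| = 0.69, which falls in the moderate range.

moderate negative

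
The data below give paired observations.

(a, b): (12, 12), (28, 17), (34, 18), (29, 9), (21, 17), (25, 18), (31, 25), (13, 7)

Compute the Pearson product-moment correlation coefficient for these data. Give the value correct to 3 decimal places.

0.602

n = 8, Σa = 193, Σb = 123, Σa² = 5121, Σb² = 2125, Σab = 3166
nΣab − ΣaΣb = 25328 − 23739 = 1589
nΣa² − (Σa)² = 40968 − 37249 = 3719; nΣb² − (Σb)² = 17000 − 15129 = 1871
r = 1589 / √(3719 × 1871) = 1589 / 2637.8493 ≈ 0.602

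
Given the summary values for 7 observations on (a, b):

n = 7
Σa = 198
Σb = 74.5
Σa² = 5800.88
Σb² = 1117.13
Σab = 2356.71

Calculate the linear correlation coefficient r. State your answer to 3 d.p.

0.979

r = (nΣab − ΣaΣb) / √[(nΣa² − (Σa)²)(nΣb² − (Σb)²)]
Numerator: 7×2356.71 − 198×74.5 = 1745.97
Denominator: √[(40606.16 − 39204)(7819.91 − 5550.25)] = √[1402.16 × 2269.66] = 1783.9357
r = 1745.97 / 1783.9357 ≈ 0.979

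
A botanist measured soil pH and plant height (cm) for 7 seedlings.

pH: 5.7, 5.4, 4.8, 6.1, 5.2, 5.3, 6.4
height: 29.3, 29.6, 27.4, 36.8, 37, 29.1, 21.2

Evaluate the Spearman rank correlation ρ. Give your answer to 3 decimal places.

-0.143

Rank pH: 5, 4, 1, 6, 2, 3, 7
Rank height: 4, 5, 2, 6, 7, 3, 1
d = rank(pH) − rank(height): 1, -1, -1, 0, -5, 0, 6; Σd² = 64
ρ = 1 − 6Σd² / [n(n²−1)] = 1 − 6×64 / (7×48) = 1 − 384/336 ≈ -0.143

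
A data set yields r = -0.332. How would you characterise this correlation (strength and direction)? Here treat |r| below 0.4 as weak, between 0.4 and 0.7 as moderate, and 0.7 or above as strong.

weak negative

r = -0.332 < 0 so the relationship is negative.
|r| = 0.332, which falls in the weak range.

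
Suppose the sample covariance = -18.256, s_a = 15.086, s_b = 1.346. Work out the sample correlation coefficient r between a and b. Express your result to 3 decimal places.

r = Cov(a,b) / (s_a · s_b) = -18.256 / (15.086 × 1.346)
  = -18.256 / 20.3058 ≈ -0.899

-0.899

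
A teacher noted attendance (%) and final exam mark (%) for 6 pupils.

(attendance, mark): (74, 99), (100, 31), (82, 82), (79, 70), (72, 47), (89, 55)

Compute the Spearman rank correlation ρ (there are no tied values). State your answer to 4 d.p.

-0.3714

Rank attendance: 2, 6, 4, 3, 1, 5
Rank mark: 6, 1, 5, 4, 2, 3
d = rank(attendance) − rank(mark): -4, 5, -1, -1, -1, 2; Σd² = 48
ρ = 1 − 6Σd² / [n(n²−1)] = 1 − 6×48 / (6×35) = 1 − 288/210 ≈ -0.3714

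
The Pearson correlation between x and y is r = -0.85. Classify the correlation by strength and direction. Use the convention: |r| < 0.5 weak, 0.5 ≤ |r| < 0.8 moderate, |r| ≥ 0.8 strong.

strong negative

r = -0.85 < 0 so the relationship is negative.
|r| = 0.85, which falls in the strong range.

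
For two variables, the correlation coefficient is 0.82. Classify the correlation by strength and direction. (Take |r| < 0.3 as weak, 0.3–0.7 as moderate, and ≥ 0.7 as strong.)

r = 0.82 > 0 so the relationship is positive.
|r| = 0.82, which falls in the strong range.

strong positive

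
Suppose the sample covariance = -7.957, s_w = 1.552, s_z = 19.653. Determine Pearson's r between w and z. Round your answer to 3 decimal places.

-0.261

r = Cov(w,z) / (s_w · s_z) = -7.957 / (1.552 × 19.653)
  = -7.957 / 30.5015 ≈ -0.261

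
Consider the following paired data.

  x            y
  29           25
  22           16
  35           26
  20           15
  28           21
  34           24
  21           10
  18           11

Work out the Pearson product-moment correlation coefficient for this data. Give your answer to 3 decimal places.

0.928

n = 8, Σx = 207, Σy = 148, Σx² = 5655, Σy² = 3020, Σxy = 4099
nΣxy − ΣxΣy = 32792 − 30636 = 2156
nΣx² − (Σx)² = 45240 − 42849 = 2391; nΣy² − (Σy)² = 24160 − 21904 = 2256
r = 2156 / √(2391 × 2256) = 2156 / 2322.5193 ≈ 0.928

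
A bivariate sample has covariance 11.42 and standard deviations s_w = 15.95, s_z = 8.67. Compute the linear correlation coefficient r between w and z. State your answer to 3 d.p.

r = Cov(w,z) / (s_w · s_z) = 11.42 / (15.95 × 8.67)
  = 11.42 / 138.2865 ≈ 0.083

0.083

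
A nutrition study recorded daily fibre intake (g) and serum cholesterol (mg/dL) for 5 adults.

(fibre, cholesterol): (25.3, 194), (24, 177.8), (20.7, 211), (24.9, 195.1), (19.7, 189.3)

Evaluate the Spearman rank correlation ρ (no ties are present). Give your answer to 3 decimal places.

0.100

Rank fibre: 5, 3, 2, 4, 1
Rank cholesterol: 3, 1, 5, 4, 2
d = rank(fibre) − rank(cholesterol): 2, 2, -3, 0, -1; Σd² = 18
ρ = 1 − 6Σd² / [n(n²−1)] = 1 − 6×18 / (5×24) = 1 − 108/120 ≈ 0.100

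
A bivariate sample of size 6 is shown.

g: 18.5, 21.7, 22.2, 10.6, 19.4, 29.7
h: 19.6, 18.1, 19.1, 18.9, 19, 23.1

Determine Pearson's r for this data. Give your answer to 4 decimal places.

n = 6, Σg = 122.1, Σh = 117.8, Σg² = 2676.79, Σh² = 2328.4, Σgh = 2434.4
nΣgh − ΣgΣh = 14606.4 − 14383.38 = 223.02
nΣg² − (Σg)² = 16060.74 − 14908.41 = 1152.33; nΣh² − (Σh)² = 13970.4 − 13876.84 = 93.56
r = 223.02 / √(1152.33 × 93.56) = 223.02 / 328.3474 ≈ 0.6792

0.6792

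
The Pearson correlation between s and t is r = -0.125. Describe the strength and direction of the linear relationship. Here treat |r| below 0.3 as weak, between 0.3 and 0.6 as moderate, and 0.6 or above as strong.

weak negative

r = -0.125 < 0 so the relationship is negative.
|r| = 0.125, which falls in the weak range.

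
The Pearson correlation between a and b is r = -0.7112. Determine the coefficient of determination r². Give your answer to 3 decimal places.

r² = (-0.7112)² = 0.506

0.506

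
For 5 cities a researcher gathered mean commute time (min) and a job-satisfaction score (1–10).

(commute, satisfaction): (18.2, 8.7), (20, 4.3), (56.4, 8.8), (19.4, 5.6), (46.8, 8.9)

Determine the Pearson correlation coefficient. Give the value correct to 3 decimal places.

0.630

n = 5, Σx = 160.8, Σy = 36.3, Σx² = 6478.8, Σy² = 282.19, Σxy = 1265.82
nΣxy − ΣxΣy = 6329.1 − 5837.04 = 492.06
nΣx² − (Σx)² = 32394 − 25856.64 = 6537.36; nΣy² − (Σy)² = 1410.95 − 1317.69 = 93.26
r = 492.06 / √(6537.36 × 93.26) = 492.06 / 780.8164 ≈ 0.630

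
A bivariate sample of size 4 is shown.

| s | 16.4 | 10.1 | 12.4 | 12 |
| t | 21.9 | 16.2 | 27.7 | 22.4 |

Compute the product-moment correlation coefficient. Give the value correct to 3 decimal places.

0.341

n = 4, Σs = 50.9, Σt = 88.2, Σs² = 668.73, Σt² = 2011.1, Σst = 1135.06
nΣst − ΣsΣt = 4540.24 − 4489.38 = 50.86
nΣs² − (Σs)² = 2674.92 − 2590.81 = 84.11; nΣt² − (Σt)² = 8044.4 − 7779.24 = 265.16
r = 50.86 / √(84.11 × 265.16) = 50.86 / 149.3406 ≈ 0.341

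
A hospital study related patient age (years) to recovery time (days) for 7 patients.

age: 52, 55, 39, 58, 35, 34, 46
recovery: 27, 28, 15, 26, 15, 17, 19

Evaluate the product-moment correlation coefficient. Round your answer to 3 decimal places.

n = 7, Σx = 319, Σy = 147, Σx² = 15111, Σy² = 3289, Σxy = 7014
nΣxy − ΣxΣy = 49098 − 46893 = 2205
nΣx² − (Σx)² = 105777 − 101761 = 4016; nΣy² − (Σy)² = 23023 − 21609 = 1414
r = 2205 / √(4016 × 1414) = 2205 / 2382.9864 ≈ 0.925

0.925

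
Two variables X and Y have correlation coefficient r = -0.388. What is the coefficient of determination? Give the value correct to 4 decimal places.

0.1505

r² = (-0.388)² = 0.1505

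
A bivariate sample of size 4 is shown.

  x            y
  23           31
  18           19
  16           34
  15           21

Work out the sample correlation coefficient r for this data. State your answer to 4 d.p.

0.3052

n = 4, Σx = 72, Σy = 105, Σx² = 1334, Σy² = 2919, Σxy = 1914
nΣxy − ΣxΣy = 7656 − 7560 = 96
nΣx² − (Σx)² = 5336 − 5184 = 152; nΣy² − (Σy)² = 11676 − 11025 = 651
r = 96 / √(152 × 651) = 96 / 314.5664 ≈ 0.3052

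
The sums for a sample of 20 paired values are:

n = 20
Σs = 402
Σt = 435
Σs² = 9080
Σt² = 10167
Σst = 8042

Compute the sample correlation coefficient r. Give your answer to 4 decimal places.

-0.8351

r = (nΣst − ΣsΣt) / √[(nΣs² − (Σs)²)(nΣt² − (Σt)²)]
Numerator: 20×8042 − 402×435 = -14030
Denominator: √[(181600 − 161604)(203340 − 189225)] = √[19996 × 14115] = 16800.1054
r = -14030 / 16800.1054 ≈ -0.8351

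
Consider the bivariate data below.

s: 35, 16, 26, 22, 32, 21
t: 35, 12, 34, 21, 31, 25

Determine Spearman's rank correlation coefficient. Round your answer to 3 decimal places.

Rank s: 6, 1, 4, 3, 5, 2
Rank t: 6, 1, 5, 2, 4, 3
d = rank(s) − rank(t): 0, 0, -1, 1, 1, -1; Σd² = 4
ρ = 1 − 6Σd² / [n(n²−1)] = 1 − 6×4 / (6×35) = 1 − 24/210 ≈ 0.886

0.886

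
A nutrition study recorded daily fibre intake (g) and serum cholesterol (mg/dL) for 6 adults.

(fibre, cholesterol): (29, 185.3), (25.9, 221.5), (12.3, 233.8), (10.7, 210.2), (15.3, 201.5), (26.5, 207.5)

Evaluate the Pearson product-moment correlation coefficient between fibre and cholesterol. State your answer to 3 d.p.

n = 6, Σx = 119.7, Σy = 1259.8, Σx² = 2713.93, Σy² = 265903.32, Σxy = 24817.13
nΣxy − ΣxΣy = 148902.78 − 150798.06 = -1895.28
nΣx² − (Σx)² = 16283.58 − 14328.09 = 1955.49; nΣy² − (Σy)² = 1595419.92 − 1587096.04 = 8323.88
r = -1895.28 / √(1955.49 × 8323.88) = -1895.28 / 4034.5092 ≈ -0.470

-0.470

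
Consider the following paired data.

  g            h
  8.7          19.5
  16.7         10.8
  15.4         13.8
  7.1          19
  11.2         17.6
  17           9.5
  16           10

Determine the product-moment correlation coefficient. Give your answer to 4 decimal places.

-0.9540

n = 7, Σg = 92.1, Σh = 100.2, Σg² = 1312.59, Σh² = 1548.34, Σgh = 1216.05
nΣgh − ΣgΣh = 8512.35 − 9228.42 = -716.07
nΣg² − (Σg)² = 9188.13 − 8482.41 = 705.72; nΣh² − (Σh)² = 10838.38 − 10040.04 = 798.34
r = -716.07 / √(705.72 × 798.34) = -716.07 / 750.6028 ≈ -0.9540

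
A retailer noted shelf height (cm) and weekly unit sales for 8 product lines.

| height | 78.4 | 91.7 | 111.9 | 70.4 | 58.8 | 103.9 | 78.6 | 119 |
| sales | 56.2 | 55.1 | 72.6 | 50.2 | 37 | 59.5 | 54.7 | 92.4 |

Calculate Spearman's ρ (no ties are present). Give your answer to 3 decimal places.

Rank height: 3, 5, 7, 2, 1, 6, 4, 8
Rank sales: 5, 4, 7, 2, 1, 6, 3, 8
d = rank(height) − rank(sales): -2, 1, 0, 0, 0, 0, 1, 0; Σd² = 6
ρ = 1 − 6Σd² / [n(n²−1)] = 1 − 6×6 / (8×63) = 1 − 36/504 ≈ 0.929

0.929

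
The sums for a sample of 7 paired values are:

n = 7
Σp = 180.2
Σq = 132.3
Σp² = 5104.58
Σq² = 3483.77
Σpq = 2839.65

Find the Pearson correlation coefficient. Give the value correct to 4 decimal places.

r = (nΣpq − ΣpΣq) / √[(nΣp² − (Σp)²)(nΣq² − (Σq)²)]
Numerator: 7×2839.65 − 180.2×132.3 = -3962.91
Denominator: √[(35732.06 − 32472.04)(24386.39 − 17503.29)] = √[3260.02 × 6883.1] = 4736.9868
r = -3962.91 / 4736.9868 ≈ -0.8366

-0.8366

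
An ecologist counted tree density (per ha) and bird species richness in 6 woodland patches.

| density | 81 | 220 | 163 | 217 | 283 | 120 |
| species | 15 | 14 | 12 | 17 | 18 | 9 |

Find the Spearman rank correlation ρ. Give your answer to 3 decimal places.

0.543

Rank density: 1, 5, 3, 4, 6, 2
Rank species: 4, 3, 2, 5, 6, 1
d = rank(density) − rank(species): -3, 2, 1, -1, 0, 1; Σd² = 16
ρ = 1 − 6Σd² / [n(n²−1)] = 1 − 6×16 / (6×35) = 1 − 96/210 ≈ 0.543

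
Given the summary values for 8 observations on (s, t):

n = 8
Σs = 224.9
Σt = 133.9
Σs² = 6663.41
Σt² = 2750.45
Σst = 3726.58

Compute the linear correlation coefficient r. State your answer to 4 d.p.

-0.0904

r = (nΣst − ΣsΣt) / √[(nΣs² − (Σs)²)(nΣt² − (Σt)²)]
Numerator: 8×3726.58 − 224.9×133.9 = -301.47
Denominator: √[(53307.28 − 50580.01)(22003.6 − 17929.21)] = √[2727.27 × 4074.39] = 3333.4609
r = -301.47 / 3333.4609 ≈ -0.0904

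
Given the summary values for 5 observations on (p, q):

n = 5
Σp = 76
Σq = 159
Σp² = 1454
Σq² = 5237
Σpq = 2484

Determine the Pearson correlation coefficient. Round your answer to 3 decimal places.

0.289

r = (nΣpq − ΣpΣq) / √[(nΣp² − (Σp)²)(nΣq² − (Σq)²)]
Numerator: 5×2484 − 76×159 = 336
Denominator: √[(7270 − 5776)(26185 − 25281)] = √[1494 × 904] = 1162.1428
r = 336 / 1162.1428 ≈ 0.289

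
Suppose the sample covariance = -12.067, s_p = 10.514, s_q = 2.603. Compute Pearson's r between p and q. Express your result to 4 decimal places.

-0.4409

r = Cov(p,q) / (s_p · s_q) = -12.067 / (10.514 × 2.603)
  = -12.067 / 27.3679 ≈ -0.4409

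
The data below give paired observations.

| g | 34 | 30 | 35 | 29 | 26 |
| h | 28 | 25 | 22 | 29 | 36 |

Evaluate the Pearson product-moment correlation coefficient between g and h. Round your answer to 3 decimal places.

n = 5, Σg = 154, Σh = 140, Σg² = 4798, Σh² = 4030, Σgh = 4249
nΣgh − ΣgΣh = 21245 − 21560 = -315
nΣg² − (Σg)² = 23990 − 23716 = 274; nΣh² − (Σh)² = 20150 − 19600 = 550
r = -315 / √(274 × 550) = -315 / 388.2010 ≈ -0.811

-0.811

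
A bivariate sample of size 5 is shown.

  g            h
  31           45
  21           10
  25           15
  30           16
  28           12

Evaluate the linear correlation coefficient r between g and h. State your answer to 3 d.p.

0.641

n = 5, Σg = 135, Σh = 98, Σg² = 3711, Σh² = 2750, Σgh = 2796
nΣgh − ΣgΣh = 13980 − 13230 = 750
nΣg² − (Σg)² = 18555 − 18225 = 330; nΣh² − (Σh)² = 13750 − 9604 = 4146
r = 750 / √(330 × 4146) = 750 / 1169.6923 ≈ 0.641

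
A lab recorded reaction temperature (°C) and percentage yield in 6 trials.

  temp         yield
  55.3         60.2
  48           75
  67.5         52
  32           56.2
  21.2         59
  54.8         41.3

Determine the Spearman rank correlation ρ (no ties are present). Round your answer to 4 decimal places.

Rank temp: 5, 3, 6, 2, 1, 4
Rank yield: 5, 6, 2, 3, 4, 1
d = rank(temp) − rank(yield): 0, -3, 4, -1, -3, 3; Σd² = 44
ρ = 1 − 6Σd² / [n(n²−1)] = 1 − 6×44 / (6×35) = 1 − 264/210 ≈ -0.2571

-0.2571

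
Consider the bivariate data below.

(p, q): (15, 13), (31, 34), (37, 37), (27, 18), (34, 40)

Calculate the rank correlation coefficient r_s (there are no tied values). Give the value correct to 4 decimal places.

Rank p: 1, 3, 5, 2, 4
Rank q: 1, 3, 4, 2, 5
d = rank(p) − rank(q): 0, 0, 1, 0, -1; Σd² = 2
ρ = 1 − 6Σd² / [n(n²−1)] = 1 − 6×2 / (5×24) = 1 − 12/120 ≈ 0.9000

0.9000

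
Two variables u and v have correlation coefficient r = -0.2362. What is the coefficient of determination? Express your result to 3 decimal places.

r² = (-0.2362)² = 0.056

0.056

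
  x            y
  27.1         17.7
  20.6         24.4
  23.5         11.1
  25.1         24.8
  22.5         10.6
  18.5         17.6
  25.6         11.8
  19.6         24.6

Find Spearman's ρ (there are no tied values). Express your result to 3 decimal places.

-0.071

Rank x: 8, 3, 5, 6, 4, 1, 7, 2
Rank y: 5, 6, 2, 8, 1, 4, 3, 7
d = rank(x) − rank(y): 3, -3, 3, -2, 3, -3, 4, -5; Σd² = 90
ρ = 1 − 6Σd² / [n(n²−1)] = 1 − 6×90 / (8×63) = 1 − 540/504 ≈ -0.071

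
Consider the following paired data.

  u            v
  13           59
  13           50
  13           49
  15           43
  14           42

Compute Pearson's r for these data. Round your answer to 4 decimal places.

-0.7312

n = 5, Σu = 68, Σv = 243, Σu² = 928, Σv² = 11995, Σuv = 3287
nΣuv − ΣuΣv = 16435 − 16524 = -89
nΣu² − (Σu)² = 4640 − 4624 = 16; nΣv² − (Σv)² = 59975 − 59049 = 926
r = -89 / √(16 × 926) = -89 / 121.7210 ≈ -0.7312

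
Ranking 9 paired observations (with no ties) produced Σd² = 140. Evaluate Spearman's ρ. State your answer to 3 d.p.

-0.167

ρ = 1 − 6Σd² / [n(n²−1)] = 1 − 6×140 / (9×80)
  = 1 − 840/720 = 1 − 1.1667 ≈ -0.167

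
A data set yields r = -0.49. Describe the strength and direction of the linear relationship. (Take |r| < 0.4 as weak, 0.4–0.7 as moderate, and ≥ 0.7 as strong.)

r = -0.49 < 0 so the relationship is negative.
|r| = 0.49, which falls in the moderate range.

moderate negative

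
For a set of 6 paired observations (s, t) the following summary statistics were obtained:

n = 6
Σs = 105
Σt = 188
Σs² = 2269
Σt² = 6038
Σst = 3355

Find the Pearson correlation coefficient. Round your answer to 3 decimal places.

r = (nΣst − ΣsΣt) / √[(nΣs² − (Σs)²)(nΣt² − (Σt)²)]
Numerator: 6×3355 − 105×188 = 390
Denominator: √[(13614 − 11025)(36228 − 35344)] = √[2589 × 884] = 1512.8371
r = 390 / 1512.8371 ≈ 0.258

0.258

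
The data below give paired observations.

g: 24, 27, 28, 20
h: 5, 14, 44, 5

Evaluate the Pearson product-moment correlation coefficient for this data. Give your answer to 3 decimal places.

n = 4, Σg = 99, Σh = 68, Σg² = 2489, Σh² = 2182, Σgh = 1830
nΣgh − ΣgΣh = 7320 − 6732 = 588
nΣg² − (Σg)² = 9956 − 9801 = 155; nΣh² − (Σh)² = 8728 − 4624 = 4104
r = 588 / √(155 × 4104) = 588 / 797.5713 ≈ 0.737

0.737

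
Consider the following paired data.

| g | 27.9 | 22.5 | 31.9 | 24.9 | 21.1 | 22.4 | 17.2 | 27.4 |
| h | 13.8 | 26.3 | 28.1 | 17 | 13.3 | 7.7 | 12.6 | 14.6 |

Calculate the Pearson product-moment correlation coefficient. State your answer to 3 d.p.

0.486

n = 8, Σg = 195.3, Σh = 133.4, Σg² = 4915.85, Σh² = 2568.84, Σgh = 3366.33
nΣgh − ΣgΣh = 26930.64 − 26053.02 = 877.62
nΣg² − (Σg)² = 39326.8 − 38142.09 = 1184.71; nΣh² − (Σh)² = 20550.72 − 17795.56 = 2755.16
r = 877.62 / √(1184.71 × 2755.16) = 877.62 / 1806.6725 ≈ 0.486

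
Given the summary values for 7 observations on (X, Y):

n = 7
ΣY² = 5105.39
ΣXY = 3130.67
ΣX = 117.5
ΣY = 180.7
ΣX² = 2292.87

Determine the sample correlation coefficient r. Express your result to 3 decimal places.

0.259

r = (nΣXY − ΣXΣY) / √[(nΣX² − (ΣX)²)(nΣY² − (ΣY)²)]
Numerator: 7×3130.67 − 117.5×180.7 = 682.44
Denominator: √[(16050.09 − 13806.25)(35737.73 − 32652.49)] = √[2243.84 × 3085.24] = 2631.1186
r = 682.44 / 2631.1186 ≈ 0.259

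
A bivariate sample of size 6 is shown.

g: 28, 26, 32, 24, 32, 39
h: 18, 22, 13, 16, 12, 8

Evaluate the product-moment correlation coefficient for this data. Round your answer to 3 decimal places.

-0.853

n = 6, Σg = 181, Σh = 89, Σg² = 5605, Σh² = 1441, Σgh = 2572
nΣgh − ΣgΣh = 15432 − 16109 = -677
nΣg² − (Σg)² = 33630 − 32761 = 869; nΣh² − (Σh)² = 8646 − 7921 = 725
r = -677 / √(869 × 725) = -677 / 793.7411 ≈ -0.853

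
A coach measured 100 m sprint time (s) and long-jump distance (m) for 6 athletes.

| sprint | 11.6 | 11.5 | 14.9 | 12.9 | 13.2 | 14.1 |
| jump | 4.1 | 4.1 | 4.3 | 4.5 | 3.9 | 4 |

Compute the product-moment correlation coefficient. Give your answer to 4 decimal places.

n = 6, Σx = 78.2, Σy = 24.9, Σx² = 1028.28, Σy² = 103.57, Σxy = 324.71
nΣxy − ΣxΣy = 1948.26 − 1947.18 = 1.08
nΣx² − (Σx)² = 6169.68 − 6115.24 = 54.44; nΣy² − (Σy)² = 621.42 − 620.01 = 1.41
r = 1.08 / √(54.44 × 1.41) = 1.08 / 8.7613 ≈ 0.1233

0.1233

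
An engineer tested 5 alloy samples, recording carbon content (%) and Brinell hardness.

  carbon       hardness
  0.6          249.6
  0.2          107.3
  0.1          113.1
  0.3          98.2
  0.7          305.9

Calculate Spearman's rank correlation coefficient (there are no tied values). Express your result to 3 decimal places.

0.600

Rank carbon: 4, 2, 1, 3, 5
Rank hardness: 4, 2, 3, 1, 5
d = rank(carbon) − rank(hardness): 0, 0, -2, 2, 0; Σd² = 8
ρ = 1 − 6Σd² / [n(n²−1)] = 1 − 6×8 / (5×24) = 1 − 48/120 ≈ 0.600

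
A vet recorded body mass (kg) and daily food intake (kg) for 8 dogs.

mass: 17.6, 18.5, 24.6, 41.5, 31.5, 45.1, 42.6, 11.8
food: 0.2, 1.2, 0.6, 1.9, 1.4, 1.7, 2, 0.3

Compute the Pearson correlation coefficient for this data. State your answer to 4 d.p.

0.8955

n = 8, Σx = 233.2, Σy = 9.3, Σx² = 7959.68, Σy² = 14.39, Σxy = 328.84
nΣxy − ΣxΣy = 2630.72 − 2168.76 = 461.96
nΣx² − (Σx)² = 63677.44 − 54382.24 = 9295.2; nΣy² − (Σy)² = 115.12 − 86.49 = 28.63
r = 461.96 / √(9295.2 × 28.63) = 461.96 / 515.8697 ≈ 0.8955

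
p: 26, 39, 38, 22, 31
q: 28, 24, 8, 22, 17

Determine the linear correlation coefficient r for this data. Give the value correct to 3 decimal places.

-0.482

n = 5, Σp = 156, Σq = 99, Σp² = 5086, Σq² = 2197, Σpq = 2979
nΣpq − ΣpΣq = 14895 − 15444 = -549
nΣp² − (Σp)² = 25430 − 24336 = 1094; nΣq² − (Σq)² = 10985 − 9801 = 1184
r = -549 / √(1094 × 1184) = -549 / 1138.1107 ≈ -0.482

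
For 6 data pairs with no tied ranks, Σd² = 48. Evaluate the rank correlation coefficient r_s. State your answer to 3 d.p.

-0.371

ρ = 1 − 6Σd² / [n(n²−1)] = 1 − 6×48 / (6×35)
  = 1 − 288/210 = 1 − 1.3714 ≈ -0.371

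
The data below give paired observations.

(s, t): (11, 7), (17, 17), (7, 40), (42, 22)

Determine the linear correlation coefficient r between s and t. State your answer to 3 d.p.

-0.131

n = 4, Σs = 77, Σt = 86, Σs² = 2223, Σt² = 2422, Σst = 1570
nΣst − ΣsΣt = 6280 − 6622 = -342
nΣs² − (Σs)² = 8892 − 5929 = 2963; nΣt² − (Σt)² = 9688 − 7396 = 2292
r = -342 / √(2963 × 2292) = -342 / 2605.9923 ≈ -0.131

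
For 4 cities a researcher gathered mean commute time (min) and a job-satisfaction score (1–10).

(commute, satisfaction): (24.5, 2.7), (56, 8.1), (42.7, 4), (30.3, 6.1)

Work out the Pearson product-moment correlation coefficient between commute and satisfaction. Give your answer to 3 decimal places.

n = 4, Σx = 153.5, Σy = 20.9, Σx² = 6477.63, Σy² = 126.11, Σxy = 875.38
nΣxy − ΣxΣy = 3501.52 − 3208.15 = 293.37
nΣx² − (Σx)² = 25910.52 − 23562.25 = 2348.27; nΣy² − (Σy)² = 504.44 − 436.81 = 67.63
r = 293.37 / √(2348.27 × 67.63) = 293.37 / 398.5141 ≈ 0.736

0.736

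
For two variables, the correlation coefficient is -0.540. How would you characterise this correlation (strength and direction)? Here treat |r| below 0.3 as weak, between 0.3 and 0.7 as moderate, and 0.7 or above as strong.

moderate negative

r = -0.540 < 0 so the relationship is negative.
|r| = 0.540, which falls in the moderate range.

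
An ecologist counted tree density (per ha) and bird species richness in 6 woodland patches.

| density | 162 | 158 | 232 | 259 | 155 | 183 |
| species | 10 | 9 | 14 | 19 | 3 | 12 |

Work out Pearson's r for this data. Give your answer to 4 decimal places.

0.8897

n = 6, Σx = 1149, Σy = 67, Σx² = 229627, Σy² = 891, Σxy = 13872
nΣxy − ΣxΣy = 83232 − 76983 = 6249
nΣx² − (Σx)² = 1377762 − 1320201 = 57561; nΣy² − (Σy)² = 5346 − 4489 = 857
r = 6249 / √(57561 × 857) = 6249 / 7023.5160 ≈ 0.8897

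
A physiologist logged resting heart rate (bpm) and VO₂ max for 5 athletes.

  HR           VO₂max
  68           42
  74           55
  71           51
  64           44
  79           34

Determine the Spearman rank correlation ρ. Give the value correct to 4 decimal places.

-0.1000

Rank HR: 2, 4, 3, 1, 5
Rank VO₂max: 2, 5, 4, 3, 1
d = rank(HR) − rank(VO₂max): 0, -1, -1, -2, 4; Σd² = 22
ρ = 1 − 6Σd² / [n(n²−1)] = 1 − 6×22 / (5×24) = 1 − 132/120 ≈ -0.1000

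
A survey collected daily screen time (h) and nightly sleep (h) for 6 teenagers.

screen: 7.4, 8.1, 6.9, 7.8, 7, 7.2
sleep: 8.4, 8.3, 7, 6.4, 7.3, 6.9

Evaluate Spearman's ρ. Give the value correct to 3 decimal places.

Rank screen: 4, 6, 1, 5, 2, 3
Rank sleep: 6, 5, 3, 1, 4, 2
d = rank(screen) − rank(sleep): -2, 1, -2, 4, -2, 1; Σd² = 30
ρ = 1 − 6Σd² / [n(n²−1)] = 1 − 6×30 / (6×35) = 1 − 180/210 ≈ 0.143

0.143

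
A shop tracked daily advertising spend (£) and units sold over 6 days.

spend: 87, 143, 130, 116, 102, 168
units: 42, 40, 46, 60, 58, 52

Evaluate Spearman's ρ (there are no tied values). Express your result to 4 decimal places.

-0.1429

Rank spend: 1, 5, 4, 3, 2, 6
Rank units: 2, 1, 3, 6, 5, 4
d = rank(spend) − rank(units): -1, 4, 1, -3, -3, 2; Σd² = 40
ρ = 1 − 6Σd² / [n(n²−1)] = 1 − 6×40 / (6×35) = 1 − 240/210 ≈ -0.1429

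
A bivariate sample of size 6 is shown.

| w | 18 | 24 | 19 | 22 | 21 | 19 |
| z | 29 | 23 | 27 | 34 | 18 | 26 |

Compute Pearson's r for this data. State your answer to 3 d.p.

n = 6, Σw = 123, Σz = 157, Σw² = 2547, Σz² = 4255, Σwz = 3207
nΣwz − ΣwΣz = 19242 − 19311 = -69
nΣw² − (Σw)² = 15282 − 15129 = 153; nΣz² − (Σz)² = 25530 − 24649 = 881
r = -69 / √(153 × 881) = -69 / 367.1417 ≈ -0.188

-0.188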